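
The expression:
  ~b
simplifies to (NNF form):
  ~b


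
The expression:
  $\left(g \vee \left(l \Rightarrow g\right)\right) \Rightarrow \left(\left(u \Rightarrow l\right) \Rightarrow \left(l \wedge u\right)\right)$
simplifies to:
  $u \vee \left(l \wedge \neg g\right)$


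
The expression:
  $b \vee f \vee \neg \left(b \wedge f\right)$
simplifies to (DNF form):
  $\text{True}$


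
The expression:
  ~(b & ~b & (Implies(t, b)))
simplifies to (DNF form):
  True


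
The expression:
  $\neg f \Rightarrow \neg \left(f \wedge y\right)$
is always true.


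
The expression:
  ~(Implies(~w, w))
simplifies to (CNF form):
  ~w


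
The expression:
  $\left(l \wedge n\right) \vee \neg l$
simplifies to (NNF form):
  $n \vee \neg l$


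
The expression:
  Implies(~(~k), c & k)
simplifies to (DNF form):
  c | ~k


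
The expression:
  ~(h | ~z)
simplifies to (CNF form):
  z & ~h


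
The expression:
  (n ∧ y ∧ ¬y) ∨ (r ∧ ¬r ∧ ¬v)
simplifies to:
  False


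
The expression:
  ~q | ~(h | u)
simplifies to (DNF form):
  ~q | (~h & ~u)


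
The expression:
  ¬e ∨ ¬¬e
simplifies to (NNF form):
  True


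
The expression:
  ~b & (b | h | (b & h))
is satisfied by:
  {h: True, b: False}


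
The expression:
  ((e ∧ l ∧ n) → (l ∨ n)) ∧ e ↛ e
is never true.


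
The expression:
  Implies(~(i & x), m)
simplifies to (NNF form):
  m | (i & x)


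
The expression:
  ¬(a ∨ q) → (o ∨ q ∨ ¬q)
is always true.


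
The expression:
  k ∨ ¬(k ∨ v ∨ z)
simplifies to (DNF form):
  k ∨ (¬v ∧ ¬z)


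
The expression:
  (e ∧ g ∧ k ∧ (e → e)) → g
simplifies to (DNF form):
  True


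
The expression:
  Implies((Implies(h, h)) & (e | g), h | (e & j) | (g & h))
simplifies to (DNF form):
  h | (e & j) | (~e & ~g)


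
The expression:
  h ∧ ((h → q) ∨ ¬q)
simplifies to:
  h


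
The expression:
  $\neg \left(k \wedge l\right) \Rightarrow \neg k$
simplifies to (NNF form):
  $l \vee \neg k$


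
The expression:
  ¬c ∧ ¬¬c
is never true.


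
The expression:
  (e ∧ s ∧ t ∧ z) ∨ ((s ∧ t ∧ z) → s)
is always true.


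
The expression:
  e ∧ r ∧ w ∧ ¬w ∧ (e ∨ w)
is never true.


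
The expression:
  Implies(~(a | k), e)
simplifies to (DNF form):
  a | e | k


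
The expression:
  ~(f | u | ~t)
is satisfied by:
  {t: True, u: False, f: False}


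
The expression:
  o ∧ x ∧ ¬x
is never true.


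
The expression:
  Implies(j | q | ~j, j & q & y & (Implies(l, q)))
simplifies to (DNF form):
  j & q & y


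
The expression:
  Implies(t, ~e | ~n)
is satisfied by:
  {e: False, t: False, n: False}
  {n: True, e: False, t: False}
  {t: True, e: False, n: False}
  {n: True, t: True, e: False}
  {e: True, n: False, t: False}
  {n: True, e: True, t: False}
  {t: True, e: True, n: False}


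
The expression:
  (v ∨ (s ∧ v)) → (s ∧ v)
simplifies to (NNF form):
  s ∨ ¬v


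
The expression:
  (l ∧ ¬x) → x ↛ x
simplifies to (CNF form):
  x ∨ ¬l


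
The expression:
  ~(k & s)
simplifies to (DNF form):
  ~k | ~s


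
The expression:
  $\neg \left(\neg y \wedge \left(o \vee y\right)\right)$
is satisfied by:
  {y: True, o: False}
  {o: False, y: False}
  {o: True, y: True}


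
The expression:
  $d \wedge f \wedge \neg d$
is never true.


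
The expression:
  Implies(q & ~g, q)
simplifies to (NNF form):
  True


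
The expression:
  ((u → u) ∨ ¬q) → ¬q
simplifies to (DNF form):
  ¬q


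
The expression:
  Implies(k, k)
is always true.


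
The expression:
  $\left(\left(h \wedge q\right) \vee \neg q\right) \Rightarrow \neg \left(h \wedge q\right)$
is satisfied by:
  {h: False, q: False}
  {q: True, h: False}
  {h: True, q: False}


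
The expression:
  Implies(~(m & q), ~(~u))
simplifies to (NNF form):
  u | (m & q)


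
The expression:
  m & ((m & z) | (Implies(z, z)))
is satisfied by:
  {m: True}


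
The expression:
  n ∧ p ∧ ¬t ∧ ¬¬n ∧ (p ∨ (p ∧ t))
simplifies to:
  n ∧ p ∧ ¬t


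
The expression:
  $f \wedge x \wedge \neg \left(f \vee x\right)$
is never true.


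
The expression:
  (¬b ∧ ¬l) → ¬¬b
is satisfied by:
  {b: True, l: True}
  {b: True, l: False}
  {l: True, b: False}


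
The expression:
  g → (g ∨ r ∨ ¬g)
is always true.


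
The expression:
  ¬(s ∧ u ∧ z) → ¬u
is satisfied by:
  {s: True, z: True, u: False}
  {s: True, z: False, u: False}
  {z: True, s: False, u: False}
  {s: False, z: False, u: False}
  {s: True, u: True, z: True}


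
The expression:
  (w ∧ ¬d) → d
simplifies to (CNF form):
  d ∨ ¬w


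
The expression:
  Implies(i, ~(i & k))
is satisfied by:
  {k: False, i: False}
  {i: True, k: False}
  {k: True, i: False}


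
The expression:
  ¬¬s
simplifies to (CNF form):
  s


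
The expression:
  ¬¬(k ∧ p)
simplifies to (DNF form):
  k ∧ p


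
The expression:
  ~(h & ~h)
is always true.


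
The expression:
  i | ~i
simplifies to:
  True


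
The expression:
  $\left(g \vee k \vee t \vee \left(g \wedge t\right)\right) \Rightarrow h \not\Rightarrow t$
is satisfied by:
  {h: True, g: False, k: False, t: False}
  {h: True, k: True, g: False, t: False}
  {h: True, g: True, k: False, t: False}
  {h: True, k: True, g: True, t: False}
  {h: False, g: False, k: False, t: False}


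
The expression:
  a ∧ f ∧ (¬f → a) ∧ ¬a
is never true.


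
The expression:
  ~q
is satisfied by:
  {q: False}


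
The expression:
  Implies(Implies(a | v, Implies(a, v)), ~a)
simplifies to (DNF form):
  ~a | ~v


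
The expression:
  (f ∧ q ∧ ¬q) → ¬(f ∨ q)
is always true.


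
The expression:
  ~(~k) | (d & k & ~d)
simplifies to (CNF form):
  k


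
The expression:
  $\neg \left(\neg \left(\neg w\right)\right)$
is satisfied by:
  {w: False}


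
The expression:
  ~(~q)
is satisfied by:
  {q: True}


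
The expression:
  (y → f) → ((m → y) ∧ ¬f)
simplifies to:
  ¬f ∧ (y ∨ ¬m)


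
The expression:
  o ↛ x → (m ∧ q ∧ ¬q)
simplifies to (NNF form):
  x ∨ ¬o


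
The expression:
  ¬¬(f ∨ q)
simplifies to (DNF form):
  f ∨ q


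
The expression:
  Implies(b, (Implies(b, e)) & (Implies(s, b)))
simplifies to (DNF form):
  e | ~b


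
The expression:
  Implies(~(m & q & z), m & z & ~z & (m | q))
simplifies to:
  m & q & z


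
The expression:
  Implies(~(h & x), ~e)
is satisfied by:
  {h: True, x: True, e: False}
  {h: True, x: False, e: False}
  {x: True, h: False, e: False}
  {h: False, x: False, e: False}
  {e: True, h: True, x: True}


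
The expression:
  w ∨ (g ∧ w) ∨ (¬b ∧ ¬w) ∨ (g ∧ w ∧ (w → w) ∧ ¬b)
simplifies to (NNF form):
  w ∨ ¬b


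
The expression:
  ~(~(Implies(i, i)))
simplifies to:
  True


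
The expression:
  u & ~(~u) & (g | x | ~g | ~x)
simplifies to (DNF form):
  u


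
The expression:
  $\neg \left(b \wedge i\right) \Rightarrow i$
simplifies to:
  $i$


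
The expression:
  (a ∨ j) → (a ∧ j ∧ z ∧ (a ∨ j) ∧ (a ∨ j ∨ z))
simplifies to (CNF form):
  (a ∨ ¬j) ∧ (j ∨ ¬a) ∧ (z ∨ ¬j)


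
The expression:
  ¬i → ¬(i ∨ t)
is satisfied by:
  {i: True, t: False}
  {t: False, i: False}
  {t: True, i: True}


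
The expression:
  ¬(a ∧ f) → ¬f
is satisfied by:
  {a: True, f: False}
  {f: False, a: False}
  {f: True, a: True}


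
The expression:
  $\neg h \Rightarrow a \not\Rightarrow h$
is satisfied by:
  {a: True, h: True}
  {a: True, h: False}
  {h: True, a: False}


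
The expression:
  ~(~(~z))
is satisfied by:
  {z: False}


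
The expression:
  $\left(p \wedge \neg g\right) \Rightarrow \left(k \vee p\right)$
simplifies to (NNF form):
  $\text{True}$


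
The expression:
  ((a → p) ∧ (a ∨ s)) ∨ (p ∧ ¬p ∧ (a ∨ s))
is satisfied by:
  {s: True, p: True, a: False}
  {s: True, p: False, a: False}
  {a: True, s: True, p: True}
  {a: True, p: True, s: False}


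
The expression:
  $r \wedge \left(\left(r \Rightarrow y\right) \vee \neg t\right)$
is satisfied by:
  {r: True, y: True, t: False}
  {r: True, t: False, y: False}
  {r: True, y: True, t: True}


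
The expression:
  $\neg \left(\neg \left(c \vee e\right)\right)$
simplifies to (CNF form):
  $c \vee e$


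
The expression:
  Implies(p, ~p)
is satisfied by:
  {p: False}


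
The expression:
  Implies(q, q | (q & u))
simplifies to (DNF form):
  True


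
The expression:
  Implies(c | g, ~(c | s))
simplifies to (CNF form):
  ~c & (~g | ~s)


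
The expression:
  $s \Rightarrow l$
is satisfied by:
  {l: True, s: False}
  {s: False, l: False}
  {s: True, l: True}


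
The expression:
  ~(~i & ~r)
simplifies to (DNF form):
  i | r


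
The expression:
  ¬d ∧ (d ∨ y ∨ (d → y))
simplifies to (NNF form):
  ¬d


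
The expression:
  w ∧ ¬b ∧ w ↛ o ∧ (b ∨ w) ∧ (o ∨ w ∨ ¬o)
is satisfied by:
  {w: True, o: False, b: False}


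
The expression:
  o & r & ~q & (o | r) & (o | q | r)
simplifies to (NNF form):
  o & r & ~q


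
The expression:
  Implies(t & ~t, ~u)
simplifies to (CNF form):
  True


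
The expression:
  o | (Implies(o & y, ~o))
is always true.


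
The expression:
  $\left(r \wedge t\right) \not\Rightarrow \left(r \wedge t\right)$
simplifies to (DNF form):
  $\text{False}$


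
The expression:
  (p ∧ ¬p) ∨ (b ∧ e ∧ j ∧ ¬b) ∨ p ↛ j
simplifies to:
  p ∧ ¬j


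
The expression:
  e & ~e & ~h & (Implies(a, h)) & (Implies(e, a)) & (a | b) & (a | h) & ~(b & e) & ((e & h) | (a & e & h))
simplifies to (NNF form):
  False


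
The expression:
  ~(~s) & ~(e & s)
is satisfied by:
  {s: True, e: False}


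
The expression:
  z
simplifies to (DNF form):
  z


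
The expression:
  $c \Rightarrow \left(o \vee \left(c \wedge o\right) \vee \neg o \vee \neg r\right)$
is always true.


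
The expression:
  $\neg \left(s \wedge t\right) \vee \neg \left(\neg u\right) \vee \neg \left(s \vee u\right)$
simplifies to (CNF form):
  $u \vee \neg s \vee \neg t$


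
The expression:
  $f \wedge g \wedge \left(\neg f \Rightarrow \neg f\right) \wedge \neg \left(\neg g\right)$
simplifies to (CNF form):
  $f \wedge g$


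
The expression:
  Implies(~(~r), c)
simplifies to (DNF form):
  c | ~r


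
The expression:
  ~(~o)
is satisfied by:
  {o: True}


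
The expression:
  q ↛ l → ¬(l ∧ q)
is always true.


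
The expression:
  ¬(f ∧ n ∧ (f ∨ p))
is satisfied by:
  {n: False, f: False}
  {f: True, n: False}
  {n: True, f: False}


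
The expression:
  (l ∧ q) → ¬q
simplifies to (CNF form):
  ¬l ∨ ¬q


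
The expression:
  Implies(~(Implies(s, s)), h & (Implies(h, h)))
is always true.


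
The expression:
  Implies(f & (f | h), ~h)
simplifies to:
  ~f | ~h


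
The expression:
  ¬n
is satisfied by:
  {n: False}


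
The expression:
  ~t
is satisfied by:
  {t: False}


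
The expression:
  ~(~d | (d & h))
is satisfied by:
  {d: True, h: False}


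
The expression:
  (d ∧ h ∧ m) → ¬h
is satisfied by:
  {h: False, m: False, d: False}
  {d: True, h: False, m: False}
  {m: True, h: False, d: False}
  {d: True, m: True, h: False}
  {h: True, d: False, m: False}
  {d: True, h: True, m: False}
  {m: True, h: True, d: False}


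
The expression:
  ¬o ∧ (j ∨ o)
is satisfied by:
  {j: True, o: False}


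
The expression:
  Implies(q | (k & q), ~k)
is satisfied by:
  {k: False, q: False}
  {q: True, k: False}
  {k: True, q: False}


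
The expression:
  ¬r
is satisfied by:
  {r: False}


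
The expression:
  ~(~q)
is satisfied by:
  {q: True}


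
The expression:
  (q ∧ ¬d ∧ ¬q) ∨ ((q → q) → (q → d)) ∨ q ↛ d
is always true.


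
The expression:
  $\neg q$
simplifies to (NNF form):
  $\neg q$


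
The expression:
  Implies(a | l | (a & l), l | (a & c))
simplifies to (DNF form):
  c | l | ~a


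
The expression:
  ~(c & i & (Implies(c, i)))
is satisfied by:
  {c: False, i: False}
  {i: True, c: False}
  {c: True, i: False}


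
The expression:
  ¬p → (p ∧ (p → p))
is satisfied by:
  {p: True}


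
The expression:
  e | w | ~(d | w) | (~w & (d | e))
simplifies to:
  True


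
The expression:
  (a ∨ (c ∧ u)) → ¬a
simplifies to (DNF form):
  ¬a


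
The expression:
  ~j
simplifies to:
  ~j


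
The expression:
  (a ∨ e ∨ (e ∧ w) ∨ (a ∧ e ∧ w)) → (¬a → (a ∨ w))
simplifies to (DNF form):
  a ∨ w ∨ ¬e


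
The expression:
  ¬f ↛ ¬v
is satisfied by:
  {v: True, f: False}


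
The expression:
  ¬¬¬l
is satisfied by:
  {l: False}


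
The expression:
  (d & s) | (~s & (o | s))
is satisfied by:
  {d: True, o: True, s: False}
  {o: True, s: False, d: False}
  {d: True, s: True, o: True}
  {d: True, s: True, o: False}


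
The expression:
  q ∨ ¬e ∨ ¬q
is always true.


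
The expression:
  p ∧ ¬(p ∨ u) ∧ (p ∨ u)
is never true.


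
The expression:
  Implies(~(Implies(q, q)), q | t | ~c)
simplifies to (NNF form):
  True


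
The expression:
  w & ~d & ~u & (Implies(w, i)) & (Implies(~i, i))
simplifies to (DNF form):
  i & w & ~d & ~u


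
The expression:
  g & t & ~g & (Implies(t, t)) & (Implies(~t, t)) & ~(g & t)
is never true.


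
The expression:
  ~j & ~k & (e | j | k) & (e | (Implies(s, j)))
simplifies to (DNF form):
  e & ~j & ~k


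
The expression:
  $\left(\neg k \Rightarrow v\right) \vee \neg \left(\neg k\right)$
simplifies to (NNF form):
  $k \vee v$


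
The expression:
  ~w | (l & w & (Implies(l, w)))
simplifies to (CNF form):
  l | ~w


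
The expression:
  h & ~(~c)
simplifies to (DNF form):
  c & h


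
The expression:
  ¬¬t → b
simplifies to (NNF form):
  b ∨ ¬t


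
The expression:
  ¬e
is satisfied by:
  {e: False}


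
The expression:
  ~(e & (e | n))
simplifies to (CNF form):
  ~e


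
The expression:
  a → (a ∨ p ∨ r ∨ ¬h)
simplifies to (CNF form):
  True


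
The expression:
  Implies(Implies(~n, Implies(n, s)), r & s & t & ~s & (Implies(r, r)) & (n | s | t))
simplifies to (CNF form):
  False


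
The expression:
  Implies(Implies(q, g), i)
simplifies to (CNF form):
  (i | q) & (i | ~g)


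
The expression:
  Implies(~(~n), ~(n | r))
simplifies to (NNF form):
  ~n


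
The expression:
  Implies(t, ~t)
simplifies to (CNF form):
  ~t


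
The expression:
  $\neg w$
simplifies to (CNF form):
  $\neg w$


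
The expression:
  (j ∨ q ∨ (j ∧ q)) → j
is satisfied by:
  {j: True, q: False}
  {q: False, j: False}
  {q: True, j: True}


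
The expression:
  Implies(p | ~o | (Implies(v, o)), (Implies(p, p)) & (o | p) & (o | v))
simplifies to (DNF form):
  o | (p & v)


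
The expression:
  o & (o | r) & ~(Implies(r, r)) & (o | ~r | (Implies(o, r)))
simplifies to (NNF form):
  False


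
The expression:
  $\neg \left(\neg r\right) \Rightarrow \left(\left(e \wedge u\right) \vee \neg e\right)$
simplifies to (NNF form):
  $u \vee \neg e \vee \neg r$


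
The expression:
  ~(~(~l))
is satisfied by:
  {l: False}


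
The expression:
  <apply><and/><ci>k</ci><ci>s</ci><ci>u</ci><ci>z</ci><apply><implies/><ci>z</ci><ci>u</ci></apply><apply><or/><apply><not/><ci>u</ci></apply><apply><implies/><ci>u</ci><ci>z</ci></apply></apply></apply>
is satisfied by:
  {z: True, u: True, s: True, k: True}


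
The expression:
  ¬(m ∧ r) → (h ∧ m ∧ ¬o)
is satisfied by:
  {r: True, m: True, h: True, o: False}
  {r: True, m: True, h: False, o: False}
  {r: True, o: True, m: True, h: True}
  {r: True, o: True, m: True, h: False}
  {m: True, h: True, o: False, r: False}


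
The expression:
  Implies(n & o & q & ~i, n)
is always true.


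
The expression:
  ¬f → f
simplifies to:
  f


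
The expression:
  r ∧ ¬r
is never true.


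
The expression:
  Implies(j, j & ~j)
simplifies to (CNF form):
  ~j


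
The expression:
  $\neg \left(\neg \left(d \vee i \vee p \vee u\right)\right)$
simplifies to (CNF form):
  $d \vee i \vee p \vee u$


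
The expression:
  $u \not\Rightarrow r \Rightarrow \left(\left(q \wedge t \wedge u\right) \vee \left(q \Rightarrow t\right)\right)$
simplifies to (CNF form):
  $r \vee t \vee \neg q \vee \neg u$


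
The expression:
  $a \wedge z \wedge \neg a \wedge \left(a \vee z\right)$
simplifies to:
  $\text{False}$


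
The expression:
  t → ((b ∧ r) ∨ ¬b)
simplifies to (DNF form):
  r ∨ ¬b ∨ ¬t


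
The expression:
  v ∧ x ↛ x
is never true.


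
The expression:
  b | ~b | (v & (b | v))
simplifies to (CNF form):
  True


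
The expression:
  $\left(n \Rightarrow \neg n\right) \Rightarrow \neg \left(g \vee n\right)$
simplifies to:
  $n \vee \neg g$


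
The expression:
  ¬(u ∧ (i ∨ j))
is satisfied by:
  {i: False, u: False, j: False}
  {j: True, i: False, u: False}
  {i: True, j: False, u: False}
  {j: True, i: True, u: False}
  {u: True, j: False, i: False}


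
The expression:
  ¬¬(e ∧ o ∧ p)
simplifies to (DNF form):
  e ∧ o ∧ p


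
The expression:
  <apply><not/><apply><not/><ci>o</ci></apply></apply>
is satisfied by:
  {o: True}


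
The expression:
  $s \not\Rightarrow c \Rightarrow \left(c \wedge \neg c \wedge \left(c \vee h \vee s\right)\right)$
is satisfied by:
  {c: True, s: False}
  {s: False, c: False}
  {s: True, c: True}


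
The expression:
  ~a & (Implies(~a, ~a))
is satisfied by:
  {a: False}


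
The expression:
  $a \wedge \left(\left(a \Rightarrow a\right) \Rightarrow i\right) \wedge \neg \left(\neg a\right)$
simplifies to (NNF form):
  $a \wedge i$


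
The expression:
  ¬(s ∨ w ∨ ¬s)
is never true.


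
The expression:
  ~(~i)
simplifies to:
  i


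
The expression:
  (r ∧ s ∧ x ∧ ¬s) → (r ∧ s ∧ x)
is always true.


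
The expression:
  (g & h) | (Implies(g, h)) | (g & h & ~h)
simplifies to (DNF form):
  h | ~g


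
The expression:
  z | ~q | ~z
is always true.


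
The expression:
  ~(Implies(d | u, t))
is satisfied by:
  {d: True, u: True, t: False}
  {d: True, t: False, u: False}
  {u: True, t: False, d: False}


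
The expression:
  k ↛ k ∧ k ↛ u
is never true.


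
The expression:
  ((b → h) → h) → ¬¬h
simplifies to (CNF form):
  h ∨ ¬b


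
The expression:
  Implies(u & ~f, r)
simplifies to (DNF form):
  f | r | ~u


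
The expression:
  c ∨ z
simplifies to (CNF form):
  c ∨ z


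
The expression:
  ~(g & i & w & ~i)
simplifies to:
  True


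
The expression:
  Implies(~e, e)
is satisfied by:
  {e: True}


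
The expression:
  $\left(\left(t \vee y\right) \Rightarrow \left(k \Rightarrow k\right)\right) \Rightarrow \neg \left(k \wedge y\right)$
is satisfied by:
  {k: False, y: False}
  {y: True, k: False}
  {k: True, y: False}


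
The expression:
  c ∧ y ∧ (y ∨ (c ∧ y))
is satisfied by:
  {c: True, y: True}


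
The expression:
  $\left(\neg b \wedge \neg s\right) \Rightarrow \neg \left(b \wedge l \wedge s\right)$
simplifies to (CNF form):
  $\text{True}$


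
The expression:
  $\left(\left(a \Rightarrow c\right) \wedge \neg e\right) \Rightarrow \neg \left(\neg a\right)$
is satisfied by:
  {a: True, e: True}
  {a: True, e: False}
  {e: True, a: False}


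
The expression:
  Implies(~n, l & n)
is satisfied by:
  {n: True}


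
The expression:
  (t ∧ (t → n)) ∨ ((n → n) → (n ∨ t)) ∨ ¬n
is always true.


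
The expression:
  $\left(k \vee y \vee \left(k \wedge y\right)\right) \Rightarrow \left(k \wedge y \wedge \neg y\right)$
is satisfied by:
  {y: False, k: False}


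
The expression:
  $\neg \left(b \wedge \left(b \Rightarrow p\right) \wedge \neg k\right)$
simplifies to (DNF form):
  $k \vee \neg b \vee \neg p$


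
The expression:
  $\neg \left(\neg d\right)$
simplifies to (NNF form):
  $d$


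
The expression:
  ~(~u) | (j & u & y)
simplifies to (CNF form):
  u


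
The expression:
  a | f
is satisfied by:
  {a: True, f: True}
  {a: True, f: False}
  {f: True, a: False}


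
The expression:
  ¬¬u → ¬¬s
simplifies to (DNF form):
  s ∨ ¬u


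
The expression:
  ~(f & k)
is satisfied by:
  {k: False, f: False}
  {f: True, k: False}
  {k: True, f: False}


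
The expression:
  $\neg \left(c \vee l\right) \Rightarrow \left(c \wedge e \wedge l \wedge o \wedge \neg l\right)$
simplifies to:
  $c \vee l$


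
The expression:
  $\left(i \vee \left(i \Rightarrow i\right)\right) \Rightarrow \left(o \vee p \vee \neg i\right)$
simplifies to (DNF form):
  $o \vee p \vee \neg i$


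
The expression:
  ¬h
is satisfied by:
  {h: False}


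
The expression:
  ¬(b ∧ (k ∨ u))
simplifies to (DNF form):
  (¬k ∧ ¬u) ∨ ¬b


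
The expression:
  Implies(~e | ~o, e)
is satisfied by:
  {e: True}


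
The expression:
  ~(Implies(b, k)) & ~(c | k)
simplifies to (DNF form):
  b & ~c & ~k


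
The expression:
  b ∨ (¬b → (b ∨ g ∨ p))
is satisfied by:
  {b: True, g: True, p: True}
  {b: True, g: True, p: False}
  {b: True, p: True, g: False}
  {b: True, p: False, g: False}
  {g: True, p: True, b: False}
  {g: True, p: False, b: False}
  {p: True, g: False, b: False}


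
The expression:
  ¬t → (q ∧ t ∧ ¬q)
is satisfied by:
  {t: True}


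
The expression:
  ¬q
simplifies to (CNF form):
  ¬q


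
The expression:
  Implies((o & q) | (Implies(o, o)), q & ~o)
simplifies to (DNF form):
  q & ~o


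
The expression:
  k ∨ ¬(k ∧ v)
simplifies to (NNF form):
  True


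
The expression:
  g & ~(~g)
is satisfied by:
  {g: True}


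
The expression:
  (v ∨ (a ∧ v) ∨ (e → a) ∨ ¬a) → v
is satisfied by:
  {v: True}


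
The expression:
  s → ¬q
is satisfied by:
  {s: False, q: False}
  {q: True, s: False}
  {s: True, q: False}


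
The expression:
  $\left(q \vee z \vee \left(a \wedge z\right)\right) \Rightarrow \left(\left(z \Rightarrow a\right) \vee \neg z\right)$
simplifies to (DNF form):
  $a \vee \neg z$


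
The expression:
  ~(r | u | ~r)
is never true.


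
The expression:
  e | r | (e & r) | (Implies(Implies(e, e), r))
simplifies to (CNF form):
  e | r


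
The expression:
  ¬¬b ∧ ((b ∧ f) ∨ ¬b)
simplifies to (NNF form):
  b ∧ f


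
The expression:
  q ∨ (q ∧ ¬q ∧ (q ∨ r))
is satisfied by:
  {q: True}


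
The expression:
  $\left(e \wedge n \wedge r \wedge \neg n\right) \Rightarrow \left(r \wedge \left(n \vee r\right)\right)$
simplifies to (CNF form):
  $\text{True}$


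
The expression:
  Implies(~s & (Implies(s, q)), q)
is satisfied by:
  {q: True, s: True}
  {q: True, s: False}
  {s: True, q: False}


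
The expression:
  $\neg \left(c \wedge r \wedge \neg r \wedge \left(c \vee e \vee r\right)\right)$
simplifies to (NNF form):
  $\text{True}$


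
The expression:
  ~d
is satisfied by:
  {d: False}


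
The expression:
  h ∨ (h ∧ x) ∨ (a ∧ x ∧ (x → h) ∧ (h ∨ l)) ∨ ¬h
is always true.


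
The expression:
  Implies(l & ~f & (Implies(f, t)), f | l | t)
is always true.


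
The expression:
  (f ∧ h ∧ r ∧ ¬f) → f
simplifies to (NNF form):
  True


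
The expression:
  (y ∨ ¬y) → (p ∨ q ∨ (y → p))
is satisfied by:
  {q: True, p: True, y: False}
  {q: True, p: False, y: False}
  {p: True, q: False, y: False}
  {q: False, p: False, y: False}
  {y: True, q: True, p: True}
  {y: True, q: True, p: False}
  {y: True, p: True, q: False}


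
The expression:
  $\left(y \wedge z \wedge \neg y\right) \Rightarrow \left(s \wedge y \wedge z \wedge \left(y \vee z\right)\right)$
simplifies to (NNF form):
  $\text{True}$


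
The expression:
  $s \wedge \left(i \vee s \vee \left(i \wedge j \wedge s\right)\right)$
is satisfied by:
  {s: True}


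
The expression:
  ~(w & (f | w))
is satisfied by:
  {w: False}


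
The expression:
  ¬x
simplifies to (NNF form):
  ¬x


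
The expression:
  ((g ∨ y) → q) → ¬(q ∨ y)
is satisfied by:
  {q: False}


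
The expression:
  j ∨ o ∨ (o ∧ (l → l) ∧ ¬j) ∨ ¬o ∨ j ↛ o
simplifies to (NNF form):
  True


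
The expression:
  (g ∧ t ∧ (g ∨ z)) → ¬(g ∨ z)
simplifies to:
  ¬g ∨ ¬t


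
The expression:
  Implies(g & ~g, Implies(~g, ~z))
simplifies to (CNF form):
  True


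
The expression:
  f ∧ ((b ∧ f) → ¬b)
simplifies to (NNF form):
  f ∧ ¬b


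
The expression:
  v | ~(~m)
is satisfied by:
  {m: True, v: True}
  {m: True, v: False}
  {v: True, m: False}


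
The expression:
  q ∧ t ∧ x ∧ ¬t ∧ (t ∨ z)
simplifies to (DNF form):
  False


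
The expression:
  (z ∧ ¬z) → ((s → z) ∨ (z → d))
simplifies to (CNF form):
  True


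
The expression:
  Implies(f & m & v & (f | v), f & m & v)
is always true.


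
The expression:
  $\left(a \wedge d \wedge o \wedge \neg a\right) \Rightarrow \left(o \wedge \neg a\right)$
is always true.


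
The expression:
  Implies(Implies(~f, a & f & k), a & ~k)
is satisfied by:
  {a: True, k: False, f: False}
  {k: False, f: False, a: False}
  {a: True, k: True, f: False}
  {k: True, a: False, f: False}
  {f: True, a: True, k: False}


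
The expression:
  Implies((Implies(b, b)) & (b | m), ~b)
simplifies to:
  ~b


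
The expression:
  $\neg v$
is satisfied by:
  {v: False}


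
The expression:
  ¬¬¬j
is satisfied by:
  {j: False}


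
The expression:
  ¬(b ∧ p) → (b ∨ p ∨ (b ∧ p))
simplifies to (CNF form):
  b ∨ p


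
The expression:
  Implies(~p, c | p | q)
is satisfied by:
  {q: True, c: True, p: True}
  {q: True, c: True, p: False}
  {q: True, p: True, c: False}
  {q: True, p: False, c: False}
  {c: True, p: True, q: False}
  {c: True, p: False, q: False}
  {p: True, c: False, q: False}


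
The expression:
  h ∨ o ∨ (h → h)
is always true.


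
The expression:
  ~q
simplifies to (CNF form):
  ~q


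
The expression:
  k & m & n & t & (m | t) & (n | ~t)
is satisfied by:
  {t: True, m: True, n: True, k: True}


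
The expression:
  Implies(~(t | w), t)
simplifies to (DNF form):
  t | w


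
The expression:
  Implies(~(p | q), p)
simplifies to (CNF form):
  p | q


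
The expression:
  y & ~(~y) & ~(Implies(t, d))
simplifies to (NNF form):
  t & y & ~d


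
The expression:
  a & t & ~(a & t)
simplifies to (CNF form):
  False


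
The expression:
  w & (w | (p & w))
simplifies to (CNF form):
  w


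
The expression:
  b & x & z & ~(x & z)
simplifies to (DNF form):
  False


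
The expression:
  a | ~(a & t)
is always true.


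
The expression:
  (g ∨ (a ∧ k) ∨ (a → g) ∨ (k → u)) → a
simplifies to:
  a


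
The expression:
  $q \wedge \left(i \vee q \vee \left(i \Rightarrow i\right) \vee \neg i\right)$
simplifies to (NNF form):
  $q$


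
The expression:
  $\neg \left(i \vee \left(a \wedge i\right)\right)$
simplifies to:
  $\neg i$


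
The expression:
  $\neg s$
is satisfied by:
  {s: False}


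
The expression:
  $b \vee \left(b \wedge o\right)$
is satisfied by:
  {b: True}


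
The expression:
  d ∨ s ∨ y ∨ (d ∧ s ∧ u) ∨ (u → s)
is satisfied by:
  {y: True, d: True, s: True, u: False}
  {y: True, d: True, u: False, s: False}
  {y: True, s: True, u: False, d: False}
  {y: True, u: False, s: False, d: False}
  {d: True, s: True, u: False, y: False}
  {d: True, u: False, s: False, y: False}
  {s: True, d: False, u: False, y: False}
  {d: False, u: False, s: False, y: False}
  {d: True, y: True, u: True, s: True}
  {d: True, y: True, u: True, s: False}
  {y: True, u: True, s: True, d: False}
  {y: True, u: True, d: False, s: False}
  {s: True, u: True, d: True, y: False}
  {u: True, d: True, y: False, s: False}
  {u: True, s: True, y: False, d: False}


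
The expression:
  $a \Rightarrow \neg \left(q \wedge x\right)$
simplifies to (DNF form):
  $\neg a \vee \neg q \vee \neg x$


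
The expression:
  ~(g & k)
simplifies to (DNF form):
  ~g | ~k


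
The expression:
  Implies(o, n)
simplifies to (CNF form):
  n | ~o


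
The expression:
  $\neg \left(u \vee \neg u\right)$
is never true.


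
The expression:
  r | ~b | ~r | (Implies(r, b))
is always true.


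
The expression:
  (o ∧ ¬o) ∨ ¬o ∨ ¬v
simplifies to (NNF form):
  ¬o ∨ ¬v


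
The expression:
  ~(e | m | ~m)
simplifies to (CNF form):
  False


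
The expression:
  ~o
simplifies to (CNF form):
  ~o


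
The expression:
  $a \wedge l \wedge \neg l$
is never true.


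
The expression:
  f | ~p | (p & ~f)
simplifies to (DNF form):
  True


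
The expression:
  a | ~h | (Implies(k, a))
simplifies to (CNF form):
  a | ~h | ~k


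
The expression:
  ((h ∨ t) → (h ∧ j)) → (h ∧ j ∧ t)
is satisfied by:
  {t: True, h: True, j: False}
  {t: True, h: False, j: False}
  {j: True, t: True, h: True}
  {j: True, t: True, h: False}
  {h: True, j: False, t: False}


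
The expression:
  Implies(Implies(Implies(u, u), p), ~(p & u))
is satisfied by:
  {p: False, u: False}
  {u: True, p: False}
  {p: True, u: False}


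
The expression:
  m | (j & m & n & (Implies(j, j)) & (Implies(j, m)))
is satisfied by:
  {m: True}


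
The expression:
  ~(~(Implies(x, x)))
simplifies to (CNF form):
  True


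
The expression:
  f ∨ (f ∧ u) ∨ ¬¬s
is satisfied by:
  {s: True, f: True}
  {s: True, f: False}
  {f: True, s: False}


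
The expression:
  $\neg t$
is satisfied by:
  {t: False}


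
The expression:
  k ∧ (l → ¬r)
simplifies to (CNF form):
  k ∧ (¬l ∨ ¬r)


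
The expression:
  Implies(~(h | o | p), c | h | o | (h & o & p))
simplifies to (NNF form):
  c | h | o | p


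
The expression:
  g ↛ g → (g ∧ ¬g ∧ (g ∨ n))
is always true.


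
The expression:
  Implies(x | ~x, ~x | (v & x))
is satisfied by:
  {v: True, x: False}
  {x: False, v: False}
  {x: True, v: True}


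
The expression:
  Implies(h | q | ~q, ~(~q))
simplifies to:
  q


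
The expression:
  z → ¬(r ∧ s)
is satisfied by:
  {s: False, z: False, r: False}
  {r: True, s: False, z: False}
  {z: True, s: False, r: False}
  {r: True, z: True, s: False}
  {s: True, r: False, z: False}
  {r: True, s: True, z: False}
  {z: True, s: True, r: False}


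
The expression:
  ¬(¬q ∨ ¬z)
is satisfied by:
  {z: True, q: True}


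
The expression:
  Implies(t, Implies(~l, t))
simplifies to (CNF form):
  True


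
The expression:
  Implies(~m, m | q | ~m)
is always true.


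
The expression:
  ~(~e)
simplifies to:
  e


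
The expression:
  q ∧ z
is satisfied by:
  {z: True, q: True}


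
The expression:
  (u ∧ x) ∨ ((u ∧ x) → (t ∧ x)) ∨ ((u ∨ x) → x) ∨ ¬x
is always true.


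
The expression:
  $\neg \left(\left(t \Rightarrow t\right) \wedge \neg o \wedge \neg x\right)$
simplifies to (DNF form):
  $o \vee x$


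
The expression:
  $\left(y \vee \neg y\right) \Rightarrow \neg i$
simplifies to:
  $\neg i$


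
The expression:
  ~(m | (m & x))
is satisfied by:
  {m: False}


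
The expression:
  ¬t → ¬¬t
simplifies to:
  t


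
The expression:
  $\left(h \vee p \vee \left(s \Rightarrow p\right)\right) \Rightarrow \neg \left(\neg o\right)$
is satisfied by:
  {o: True, s: True, h: False, p: False}
  {o: True, h: False, p: False, s: False}
  {o: True, s: True, p: True, h: False}
  {o: True, p: True, h: False, s: False}
  {o: True, s: True, h: True, p: False}
  {o: True, h: True, p: False, s: False}
  {o: True, s: True, p: True, h: True}
  {o: True, p: True, h: True, s: False}
  {s: True, h: False, p: False, o: False}


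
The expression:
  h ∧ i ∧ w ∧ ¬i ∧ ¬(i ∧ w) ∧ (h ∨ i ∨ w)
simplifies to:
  False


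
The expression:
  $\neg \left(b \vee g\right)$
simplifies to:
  $\neg b \wedge \neg g$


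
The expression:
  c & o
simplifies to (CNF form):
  c & o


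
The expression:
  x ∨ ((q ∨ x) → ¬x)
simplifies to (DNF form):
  True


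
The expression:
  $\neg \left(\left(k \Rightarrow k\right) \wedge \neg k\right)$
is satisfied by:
  {k: True}


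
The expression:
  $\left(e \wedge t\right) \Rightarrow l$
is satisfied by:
  {l: True, e: False, t: False}
  {e: False, t: False, l: False}
  {l: True, t: True, e: False}
  {t: True, e: False, l: False}
  {l: True, e: True, t: False}
  {e: True, l: False, t: False}
  {l: True, t: True, e: True}


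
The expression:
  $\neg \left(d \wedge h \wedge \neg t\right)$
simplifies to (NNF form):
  $t \vee \neg d \vee \neg h$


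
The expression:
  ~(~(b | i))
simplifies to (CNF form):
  b | i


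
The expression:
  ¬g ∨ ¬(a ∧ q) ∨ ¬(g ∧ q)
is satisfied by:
  {g: False, q: False, a: False}
  {a: True, g: False, q: False}
  {q: True, g: False, a: False}
  {a: True, q: True, g: False}
  {g: True, a: False, q: False}
  {a: True, g: True, q: False}
  {q: True, g: True, a: False}


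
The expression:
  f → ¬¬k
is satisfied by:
  {k: True, f: False}
  {f: False, k: False}
  {f: True, k: True}


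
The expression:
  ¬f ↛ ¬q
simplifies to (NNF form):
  q ∧ ¬f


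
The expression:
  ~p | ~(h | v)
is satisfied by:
  {h: False, p: False, v: False}
  {v: True, h: False, p: False}
  {h: True, v: False, p: False}
  {v: True, h: True, p: False}
  {p: True, v: False, h: False}


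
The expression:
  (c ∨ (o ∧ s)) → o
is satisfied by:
  {o: True, c: False}
  {c: False, o: False}
  {c: True, o: True}


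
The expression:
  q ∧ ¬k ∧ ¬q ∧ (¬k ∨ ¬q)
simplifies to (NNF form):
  False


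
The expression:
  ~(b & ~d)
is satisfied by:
  {d: True, b: False}
  {b: False, d: False}
  {b: True, d: True}


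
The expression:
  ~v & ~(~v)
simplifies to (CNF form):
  False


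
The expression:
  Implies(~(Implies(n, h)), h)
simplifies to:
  h | ~n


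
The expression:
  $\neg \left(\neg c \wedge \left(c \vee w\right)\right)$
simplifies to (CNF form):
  $c \vee \neg w$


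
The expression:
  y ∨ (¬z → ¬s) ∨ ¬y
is always true.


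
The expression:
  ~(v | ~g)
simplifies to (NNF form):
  g & ~v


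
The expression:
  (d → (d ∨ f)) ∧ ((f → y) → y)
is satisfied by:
  {y: True, f: True}
  {y: True, f: False}
  {f: True, y: False}


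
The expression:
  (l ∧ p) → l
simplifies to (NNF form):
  True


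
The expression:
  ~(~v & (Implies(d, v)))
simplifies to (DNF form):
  d | v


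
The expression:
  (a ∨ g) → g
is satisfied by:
  {g: True, a: False}
  {a: False, g: False}
  {a: True, g: True}


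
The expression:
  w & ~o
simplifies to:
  w & ~o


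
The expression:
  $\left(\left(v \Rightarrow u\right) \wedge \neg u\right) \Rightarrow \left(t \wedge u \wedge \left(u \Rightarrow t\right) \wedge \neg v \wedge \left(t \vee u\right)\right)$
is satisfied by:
  {v: True, u: True}
  {v: True, u: False}
  {u: True, v: False}


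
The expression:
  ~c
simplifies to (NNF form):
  ~c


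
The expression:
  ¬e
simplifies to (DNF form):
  ¬e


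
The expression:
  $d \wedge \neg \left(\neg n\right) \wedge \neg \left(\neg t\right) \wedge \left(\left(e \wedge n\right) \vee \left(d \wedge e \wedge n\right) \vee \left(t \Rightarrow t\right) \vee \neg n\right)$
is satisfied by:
  {t: True, d: True, n: True}


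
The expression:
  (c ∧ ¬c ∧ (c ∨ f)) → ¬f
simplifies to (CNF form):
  True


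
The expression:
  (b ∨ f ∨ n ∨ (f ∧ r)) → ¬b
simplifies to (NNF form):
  ¬b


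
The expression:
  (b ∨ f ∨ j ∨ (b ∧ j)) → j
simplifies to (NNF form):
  j ∨ (¬b ∧ ¬f)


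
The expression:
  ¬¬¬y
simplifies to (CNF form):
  ¬y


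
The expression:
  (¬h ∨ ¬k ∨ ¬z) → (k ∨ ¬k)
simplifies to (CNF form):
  True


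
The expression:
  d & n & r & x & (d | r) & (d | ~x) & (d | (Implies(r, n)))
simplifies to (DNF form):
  d & n & r & x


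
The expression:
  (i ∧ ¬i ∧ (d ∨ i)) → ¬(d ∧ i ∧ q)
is always true.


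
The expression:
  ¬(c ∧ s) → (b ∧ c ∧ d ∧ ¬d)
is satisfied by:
  {c: True, s: True}


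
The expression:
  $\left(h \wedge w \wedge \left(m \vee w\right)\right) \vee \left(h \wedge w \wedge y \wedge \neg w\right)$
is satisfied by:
  {h: True, w: True}


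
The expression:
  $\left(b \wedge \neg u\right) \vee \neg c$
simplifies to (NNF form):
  $\left(b \wedge \neg u\right) \vee \neg c$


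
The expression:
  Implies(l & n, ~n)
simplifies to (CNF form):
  ~l | ~n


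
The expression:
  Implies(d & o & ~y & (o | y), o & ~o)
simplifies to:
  y | ~d | ~o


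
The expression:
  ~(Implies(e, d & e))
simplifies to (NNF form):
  e & ~d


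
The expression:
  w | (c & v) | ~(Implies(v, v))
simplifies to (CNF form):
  (c | w) & (v | w)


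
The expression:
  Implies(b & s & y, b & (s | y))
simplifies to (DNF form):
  True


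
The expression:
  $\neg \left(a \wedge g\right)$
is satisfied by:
  {g: False, a: False}
  {a: True, g: False}
  {g: True, a: False}


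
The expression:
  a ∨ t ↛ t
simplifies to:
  a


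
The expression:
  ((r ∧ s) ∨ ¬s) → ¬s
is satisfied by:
  {s: False, r: False}
  {r: True, s: False}
  {s: True, r: False}


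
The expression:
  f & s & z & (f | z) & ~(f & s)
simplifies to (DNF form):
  False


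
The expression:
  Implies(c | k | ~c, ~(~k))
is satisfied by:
  {k: True}


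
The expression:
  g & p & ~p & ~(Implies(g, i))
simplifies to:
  False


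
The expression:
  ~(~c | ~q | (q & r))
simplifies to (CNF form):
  c & q & ~r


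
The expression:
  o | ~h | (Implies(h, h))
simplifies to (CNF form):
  True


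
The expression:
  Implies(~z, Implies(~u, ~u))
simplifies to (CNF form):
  True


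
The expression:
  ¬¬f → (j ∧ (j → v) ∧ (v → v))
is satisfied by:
  {j: True, v: True, f: False}
  {j: True, v: False, f: False}
  {v: True, j: False, f: False}
  {j: False, v: False, f: False}
  {f: True, j: True, v: True}
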